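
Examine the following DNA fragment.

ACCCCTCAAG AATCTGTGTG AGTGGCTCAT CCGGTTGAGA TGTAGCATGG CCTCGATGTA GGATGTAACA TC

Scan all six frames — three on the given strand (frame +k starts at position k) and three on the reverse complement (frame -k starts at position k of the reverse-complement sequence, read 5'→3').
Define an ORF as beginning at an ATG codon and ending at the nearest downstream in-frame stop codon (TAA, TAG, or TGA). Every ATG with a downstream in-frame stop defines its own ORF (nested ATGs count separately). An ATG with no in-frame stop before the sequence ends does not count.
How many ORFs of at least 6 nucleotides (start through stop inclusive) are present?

Reverse complement (5'→3'): GATGTTACATCCTACATCGAGGCCATGCTACATCTCAACCGGATGAGCCACTCACACAGATTCTTGAGGGGT
Frame +1: ACC CCT CAA GAA TCT GTG TGA GTG GCT CAT CCG GTT GAG ATG TAG CAT GGC CTC GAT GTA GGA TGT AAC ATC — ATG at 40, stop TAG at 43 → 6 nt.
Frame +2: CCC CTC AAG AAT CTG TGT GAG TGG CTC ATC CGG TTG AGA TGT AGC ATG GCC TCG ATG TAG GAT GTA ACA — ATG at 47, stop TAG at 59 → 15 nt; ATG at 56, stop TAG at 59 → 6 nt.
Frame +3: CCC TCA AGA ATC TGT GTG AGT GGC TCA TCC GGT TGA GAT GTA GCA TGG CCT CGA TGT AGG ATG TAA CAT — ATG at 63, stop TAA at 66 → 6 nt.
Frame -1: GAT GTT ACA TCC TAC ATC GAG GCC ATG CTA CAT CTC AAC CGG ATG AGC CAC TCA CAC AGA TTC TTG AGG GGT — no ATG→stop ORF.
Frame -2: ATG TTA CAT CCT ACA TCG AGG CCA TGC TAC ATC TCA ACC GGA TGA GCC ACT CAC ACA GAT TCT TGA GGG — ATG at 2, stop TGA at 44 → 45 nt.
Frame -3: TGT TAC ATC CTA CAT CGA GGC CAT GCT ACA TCT CAA CCG GAT GAG CCA CTC ACA CAG ATT CTT GAG GGG — no ATG→stop ORF.
ORFs ≥ 6 nucleotides: frame +1 40–45 (6 nucleotides), frame +2 47–61 (15 nucleotides), frame +2 56–61 (6 nucleotides), frame +3 63–68 (6 nucleotides), frame -2 2–46 (45 nucleotides). Count = 5.

5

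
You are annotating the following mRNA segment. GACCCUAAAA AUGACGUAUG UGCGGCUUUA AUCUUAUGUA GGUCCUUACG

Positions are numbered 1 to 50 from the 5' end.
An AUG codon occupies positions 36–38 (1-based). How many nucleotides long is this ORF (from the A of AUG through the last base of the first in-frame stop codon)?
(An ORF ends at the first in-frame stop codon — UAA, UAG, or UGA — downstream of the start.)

Codons from position 36: AUG (36–38), UAG (39–41).
UAG is the first in-frame stop; ORF spans 36–41, 6 nucleotides.

6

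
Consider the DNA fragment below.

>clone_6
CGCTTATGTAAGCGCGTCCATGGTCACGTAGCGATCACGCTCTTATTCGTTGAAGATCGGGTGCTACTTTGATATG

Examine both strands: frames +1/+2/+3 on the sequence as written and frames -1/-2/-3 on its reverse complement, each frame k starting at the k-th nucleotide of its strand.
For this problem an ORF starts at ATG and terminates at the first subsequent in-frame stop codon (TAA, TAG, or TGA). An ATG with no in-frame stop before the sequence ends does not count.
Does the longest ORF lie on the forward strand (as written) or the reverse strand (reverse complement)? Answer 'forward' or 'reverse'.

Reverse complement (5'→3'): CATATCAAAGTAGCACCCGATCTTCAACGAATAAGAGCGTGATCGCTACGTGACCATGGACGCGCTTACATAAGCG
Frame +1: CGC TTA TGT AAG CGC GTC CAT GGT CAC GTA GCG ATC ACG CTC TTA TTC GTT GAA GAT CGG GTG CTA CTT TGA TAT — no ATG→stop ORF.
Frame +2: GCT TAT GTA AGC GCG TCC ATG GTC ACG TAG CGA TCA CGC TCT TAT TCG TTG AAG ATC GGG TGC TAC TTT GAT ATG — ATG at 20, stop TAG at 29 → 12 nt.
Frame +3: CTT ATG TAA GCG CGT CCA TGG TCA CGT AGC GAT CAC GCT CTT ATT CGT TGA AGA TCG GGT GCT ACT TTG ATA — ATG at 6, stop TAA at 9 → 6 nt.
Frame -1: CAT ATC AAA GTA GCA CCC GAT CTT CAA CGA ATA AGA GCG TGA TCG CTA CGT GAC CAT GGA CGC GCT TAC ATA AGC — no ATG→stop ORF.
Frame -2: ATA TCA AAG TAG CAC CCG ATC TTC AAC GAA TAA GAG CGT GAT CGC TAC GTG ACC ATG GAC GCG CTT ACA TAA GCG — ATG at 56, stop TAA at 71 → 18 nt.
Frame -3: TAT CAA AGT AGC ACC CGA TCT TCA ACG AAT AAG AGC GTG ATC GCT ACG TGA CCA TGG ACG CGC TTA CAT AAG — no ATG→stop ORF.
Forward-strand max 12 nt; reverse-strand max 18 nt. The reverse strand has the longer ORF.

reverse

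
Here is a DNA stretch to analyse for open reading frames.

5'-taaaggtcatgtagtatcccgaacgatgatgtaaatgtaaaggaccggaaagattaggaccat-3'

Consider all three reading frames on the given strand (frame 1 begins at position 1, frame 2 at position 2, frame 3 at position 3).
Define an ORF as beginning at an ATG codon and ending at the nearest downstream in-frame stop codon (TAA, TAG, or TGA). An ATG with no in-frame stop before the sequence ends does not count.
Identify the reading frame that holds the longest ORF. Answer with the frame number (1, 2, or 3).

Frame 1: TAA AGG TCA TGT AGT ATC CCG AAC GAT GAT GTA AAT GTA AAG GAC CGG AAA GAT TAG GAC CAT — no ATG→stop ORF.
Frame 2: AAA GGT CAT GTA GTA TCC CGA ACG ATG ATG TAA ATG TAA AGG ACC GGA AAG ATT AGG ACC — ATG at 26, stop TAA at 32 → 9 nt; ATG at 29, stop TAA at 32 → 6 nt; ATG at 35, stop TAA at 38 → 6 nt.
Frame 3: AAG GTC ATG TAG TAT CCC GAA CGA TGA TGT AAA TGT AAA GGA CCG GAA AGA TTA GGA CCA — ATG at 9, stop TAG at 12 → 6 nt.
Longest ORF is 9 nt in frame 2 (positions 26–34).

2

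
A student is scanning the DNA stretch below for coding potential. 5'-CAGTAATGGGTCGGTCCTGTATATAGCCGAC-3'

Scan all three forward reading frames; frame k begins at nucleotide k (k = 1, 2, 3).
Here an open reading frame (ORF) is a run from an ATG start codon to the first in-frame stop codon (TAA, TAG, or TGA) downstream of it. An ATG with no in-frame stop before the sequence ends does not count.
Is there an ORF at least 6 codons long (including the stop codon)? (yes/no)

yes

Frame 1: CAG TAA TGG GTC GGT CCT GTA TAT AGC CGA — no ATG→stop ORF.
Frame 2: AGT AAT GGG TCG GTC CTG TAT ATA GCC GAC — no ATG→stop ORF.
Frame 3: GTA ATG GGT CGG TCC TGT ATA TAG CCG — ATG at 6, stop TAG at 24 → 21 nt.
Frame 3 has an ORF of 7 codons (positions 6–26) ≥ 6, so yes.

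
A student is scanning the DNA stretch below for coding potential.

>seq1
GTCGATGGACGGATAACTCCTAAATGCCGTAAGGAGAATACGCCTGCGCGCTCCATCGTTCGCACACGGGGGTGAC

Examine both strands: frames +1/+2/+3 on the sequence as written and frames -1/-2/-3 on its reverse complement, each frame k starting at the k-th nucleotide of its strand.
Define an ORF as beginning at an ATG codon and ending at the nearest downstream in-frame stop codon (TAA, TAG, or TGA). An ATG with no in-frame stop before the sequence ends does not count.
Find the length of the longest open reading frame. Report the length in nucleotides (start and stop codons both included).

12

Reverse complement (5'→3'): GTCACCCCCGTGTGCGAACGATGGAGCGCGCAGGCGTATTCTCCTTACGGCATTTAGGAGTTATCCGTCCATCGAC
Frame +1: GTC GAT GGA CGG ATA ACT CCT AAA TGC CGT AAG GAG AAT ACG CCT GCG CGC TCC ATC GTT CGC ACA CGG GGG TGA — no ATG→stop ORF.
Frame +2: TCG ATG GAC GGA TAA CTC CTA AAT GCC GTA AGG AGA ATA CGC CTG CGC GCT CCA TCG TTC GCA CAC GGG GGT GAC — ATG at 5, stop TAA at 14 → 12 nt.
Frame +3: CGA TGG ACG GAT AAC TCC TAA ATG CCG TAA GGA GAA TAC GCC TGC GCG CTC CAT CGT TCG CAC ACG GGG GTG — ATG at 24, stop TAA at 30 → 9 nt.
Frame -1: GTC ACC CCC GTG TGC GAA CGA TGG AGC GCG CAG GCG TAT TCT CCT TAC GGC ATT TAG GAG TTA TCC GTC CAT CGA — no ATG→stop ORF.
Frame -2: TCA CCC CCG TGT GCG AAC GAT GGA GCG CGC AGG CGT ATT CTC CTT ACG GCA TTT AGG AGT TAT CCG TCC ATC GAC — no ATG→stop ORF.
Frame -3: CAC CCC CGT GTG CGA ACG ATG GAG CGC GCA GGC GTA TTC TCC TTA CGG CAT TTA GGA GTT ATC CGT CCA TCG — no ATG→stop ORF.
Longest: frame +2, positions 5–16, 12 nt = 4 codons = 3 aa. → 12 nucleotides.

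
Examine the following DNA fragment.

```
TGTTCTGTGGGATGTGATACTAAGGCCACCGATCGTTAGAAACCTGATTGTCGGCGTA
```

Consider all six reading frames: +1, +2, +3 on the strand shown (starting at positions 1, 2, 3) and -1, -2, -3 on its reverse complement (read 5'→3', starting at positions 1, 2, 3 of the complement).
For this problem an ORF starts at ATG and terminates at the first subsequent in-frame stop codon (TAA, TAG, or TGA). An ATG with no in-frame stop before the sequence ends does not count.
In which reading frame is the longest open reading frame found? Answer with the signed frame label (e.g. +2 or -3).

+3

Reverse complement (5'→3'): TACGCCGACAATCAGGTTTCTAACGATCGGTGGCCTTAGTATCACATCCCACAGAACA
Frame +1: TGT TCT GTG GGA TGT GAT ACT AAG GCC ACC GAT CGT TAG AAA CCT GAT TGT CGG CGT — no ATG→stop ORF.
Frame +2: GTT CTG TGG GAT GTG ATA CTA AGG CCA CCG ATC GTT AGA AAC CTG ATT GTC GGC GTA — no ATG→stop ORF.
Frame +3: TTC TGT GGG ATG TGA TAC TAA GGC CAC CGA TCG TTA GAA ACC TGA TTG TCG GCG — ATG at 12, stop TGA at 15 → 6 nt.
Frame -1: TAC GCC GAC AAT CAG GTT TCT AAC GAT CGG TGG CCT TAG TAT CAC ATC CCA CAG AAC — no ATG→stop ORF.
Frame -2: ACG CCG ACA ATC AGG TTT CTA ACG ATC GGT GGC CTT AGT ATC ACA TCC CAC AGA ACA — no ATG→stop ORF.
Frame -3: CGC CGA CAA TCA GGT TTC TAA CGA TCG GTG GCC TTA GTA TCA CAT CCC ACA GAA — no ATG→stop ORF.
Longest ORF is 6 nt in frame +3 (positions 12–17).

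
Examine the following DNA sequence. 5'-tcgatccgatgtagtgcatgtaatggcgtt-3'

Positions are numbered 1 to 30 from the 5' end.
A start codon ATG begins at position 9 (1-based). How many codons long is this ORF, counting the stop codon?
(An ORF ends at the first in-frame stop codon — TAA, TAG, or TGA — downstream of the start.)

Codons from position 9: ATG (9–11), TAG (12–14).
TAG is the first in-frame stop; that's 2 codons including the stop.

2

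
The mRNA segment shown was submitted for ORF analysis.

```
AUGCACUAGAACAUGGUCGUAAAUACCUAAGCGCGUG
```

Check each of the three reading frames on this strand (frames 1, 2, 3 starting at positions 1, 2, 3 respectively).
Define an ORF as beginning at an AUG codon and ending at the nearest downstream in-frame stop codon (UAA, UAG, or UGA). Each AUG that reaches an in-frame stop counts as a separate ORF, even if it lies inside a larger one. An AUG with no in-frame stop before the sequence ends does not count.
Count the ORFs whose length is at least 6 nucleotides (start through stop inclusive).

Frame 1: AUG CAC UAG AAC AUG GUC GUA AAU ACC UAA GCG CGU — AUG at 1, stop UAG at 7 → 9 nt; AUG at 13, stop UAA at 28 → 18 nt.
Frame 2: UGC ACU AGA ACA UGG UCG UAA AUA CCU AAG CGC GUG — no AUG→stop ORF.
Frame 3: GCA CUA GAA CAU GGU CGU AAA UAC CUA AGC GCG — no AUG→stop ORF.
ORFs ≥ 6 nucleotides: frame 1 1–9 (9 nucleotides), frame 1 13–30 (18 nucleotides). Count = 2.

2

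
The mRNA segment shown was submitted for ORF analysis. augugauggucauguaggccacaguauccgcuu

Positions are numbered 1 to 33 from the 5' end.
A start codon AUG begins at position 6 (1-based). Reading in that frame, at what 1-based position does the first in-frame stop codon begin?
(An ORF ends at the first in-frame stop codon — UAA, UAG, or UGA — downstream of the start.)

15

Codons from position 6: AUG (6–8), GUC (9–11), AUG (12–14), UAG (15–17).
UAG is a stop codon; it begins at position 15.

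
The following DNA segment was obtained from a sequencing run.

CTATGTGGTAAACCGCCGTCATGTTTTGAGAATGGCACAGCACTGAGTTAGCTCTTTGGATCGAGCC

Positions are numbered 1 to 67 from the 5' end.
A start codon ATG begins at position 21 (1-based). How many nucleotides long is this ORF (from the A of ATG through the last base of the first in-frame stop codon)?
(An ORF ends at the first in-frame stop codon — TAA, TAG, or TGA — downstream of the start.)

Codons from position 21: ATG (21–23), TTT (24–26), TGA (27–29).
TGA is the first in-frame stop; ORF spans 21–29, 9 nucleotides.

9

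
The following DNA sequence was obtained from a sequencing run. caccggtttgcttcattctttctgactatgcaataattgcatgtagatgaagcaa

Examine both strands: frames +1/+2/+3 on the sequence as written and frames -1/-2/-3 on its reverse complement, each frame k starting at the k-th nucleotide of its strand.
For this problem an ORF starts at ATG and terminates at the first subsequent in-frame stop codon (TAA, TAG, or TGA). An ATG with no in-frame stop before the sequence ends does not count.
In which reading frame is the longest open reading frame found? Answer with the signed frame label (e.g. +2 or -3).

-2

Reverse complement (5'→3'): TTGCTTCATCTACATGCAATTATTGCATAGTCAGAAAGAATGAAGCAAACCGGTG
Frame +1: CAC CGG TTT GCT TCA TTC TTT CTG ACT ATG CAA TAA TTG CAT GTA GAT GAA GCA — ATG at 28, stop TAA at 34 → 9 nt.
Frame +2: ACC GGT TTG CTT CAT TCT TTC TGA CTA TGC AAT AAT TGC ATG TAG ATG AAG CAA — ATG at 41, stop TAG at 44 → 6 nt.
Frame +3: CCG GTT TGC TTC ATT CTT TCT GAC TAT GCA ATA ATT GCA TGT AGA TGA AGC — no ATG→stop ORF.
Frame -1: TTG CTT CAT CTA CAT GCA ATT ATT GCA TAG TCA GAA AGA ATG AAG CAA ACC GGT — no ATG→stop ORF.
Frame -2: TGC TTC ATC TAC ATG CAA TTA TTG CAT AGT CAG AAA GAA TGA AGC AAA CCG GTG — ATG at 14, stop TGA at 41 → 30 nt.
Frame -3: GCT TCA TCT ACA TGC AAT TAT TGC ATA GTC AGA AAG AAT GAA GCA AAC CGG — no ATG→stop ORF.
Longest ORF is 30 nt in frame -2 (positions 14–43).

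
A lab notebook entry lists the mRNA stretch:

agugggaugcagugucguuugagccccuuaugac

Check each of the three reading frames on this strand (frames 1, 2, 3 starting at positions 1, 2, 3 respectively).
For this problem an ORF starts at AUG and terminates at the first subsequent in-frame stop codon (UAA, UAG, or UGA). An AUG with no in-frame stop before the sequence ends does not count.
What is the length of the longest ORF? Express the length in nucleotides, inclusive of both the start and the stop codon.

Frame 1: AGU GGG AUG CAG UGU CGU UUG AGC CCC UUA UGA — AUG at 7, stop UGA at 31 → 27 nt.
Frame 2: GUG GGA UGC AGU GUC GUU UGA GCC CCU UAU GAC — no AUG→stop ORF.
Frame 3: UGG GAU GCA GUG UCG UUU GAG CCC CUU AUG — no AUG→stop ORF.
Longest: frame 1, positions 7–33, 27 nt = 9 codons = 8 aa. → 27 nucleotides.

27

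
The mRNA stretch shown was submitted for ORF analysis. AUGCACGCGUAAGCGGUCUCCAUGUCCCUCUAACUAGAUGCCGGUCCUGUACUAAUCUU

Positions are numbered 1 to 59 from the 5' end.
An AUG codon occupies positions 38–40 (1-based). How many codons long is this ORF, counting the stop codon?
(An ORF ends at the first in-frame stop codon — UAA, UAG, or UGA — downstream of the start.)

Codons from position 38: AUG (38–40), CCG (41–43), GUC (44–46), CUG (47–49), UAC (50–52), UAA (53–55).
UAA is the first in-frame stop; that's 6 codons including the stop.

6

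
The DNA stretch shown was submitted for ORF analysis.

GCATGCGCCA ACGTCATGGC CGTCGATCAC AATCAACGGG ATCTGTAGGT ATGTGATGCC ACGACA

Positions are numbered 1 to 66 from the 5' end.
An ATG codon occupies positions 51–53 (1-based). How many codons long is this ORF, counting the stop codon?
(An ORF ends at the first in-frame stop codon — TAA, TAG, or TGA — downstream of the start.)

2

Codons from position 51: ATG (51–53), TGA (54–56).
TGA is the first in-frame stop; that's 2 codons including the stop.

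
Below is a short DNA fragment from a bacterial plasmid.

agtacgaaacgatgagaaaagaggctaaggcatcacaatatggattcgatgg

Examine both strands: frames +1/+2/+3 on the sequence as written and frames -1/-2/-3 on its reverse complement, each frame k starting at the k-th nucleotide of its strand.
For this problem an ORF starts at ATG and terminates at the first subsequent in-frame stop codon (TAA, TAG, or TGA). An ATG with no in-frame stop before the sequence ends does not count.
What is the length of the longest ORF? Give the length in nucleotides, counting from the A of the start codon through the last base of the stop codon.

Reverse complement (5'→3'): CCATCGAATCCATATTGTGATGCCTTAGCCTCTTTTCTCATCGTTTCGTACT
Frame +1: AGT ACG AAA CGA TGA GAA AAG AGG CTA AGG CAT CAC AAT ATG GAT TCG ATG — no ATG→stop ORF.
Frame +2: GTA CGA AAC GAT GAG AAA AGA GGC TAA GGC ATC ACA ATA TGG ATT CGA TGG — no ATG→stop ORF.
Frame +3: TAC GAA ACG ATG AGA AAA GAG GCT AAG GCA TCA CAA TAT GGA TTC GAT — no ATG→stop ORF.
Frame -1: CCA TCG AAT CCA TAT TGT GAT GCC TTA GCC TCT TTT CTC ATC GTT TCG TAC — no ATG→stop ORF.
Frame -2: CAT CGA ATC CAT ATT GTG ATG CCT TAG CCT CTT TTC TCA TCG TTT CGT ACT — ATG at 20, stop TAG at 26 → 9 nt.
Frame -3: ATC GAA TCC ATA TTG TGA TGC CTT AGC CTC TTT TCT CAT CGT TTC GTA — no ATG→stop ORF.
Longest: frame -2, positions 20–28, 9 nt = 3 codons = 2 aa. → 9 nucleotides.

9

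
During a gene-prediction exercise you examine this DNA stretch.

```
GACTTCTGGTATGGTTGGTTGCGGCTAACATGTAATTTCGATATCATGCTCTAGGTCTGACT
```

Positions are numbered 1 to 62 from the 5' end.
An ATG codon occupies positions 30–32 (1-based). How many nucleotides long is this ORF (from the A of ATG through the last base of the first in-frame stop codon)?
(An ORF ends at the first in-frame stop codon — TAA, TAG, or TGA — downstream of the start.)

6

Codons from position 30: ATG (30–32), TAA (33–35).
TAA is the first in-frame stop; ORF spans 30–35, 6 nucleotides.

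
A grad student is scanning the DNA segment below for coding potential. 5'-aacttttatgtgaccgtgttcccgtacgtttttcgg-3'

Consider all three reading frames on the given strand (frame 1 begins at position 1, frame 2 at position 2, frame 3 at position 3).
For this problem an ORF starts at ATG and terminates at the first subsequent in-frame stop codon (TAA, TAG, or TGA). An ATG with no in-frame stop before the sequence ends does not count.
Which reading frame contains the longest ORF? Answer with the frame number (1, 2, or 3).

2

Frame 1: AAC TTT TAT GTG ACC GTG TTC CCG TAC GTT TTT CGG — no ATG→stop ORF.
Frame 2: ACT TTT ATG TGA CCG TGT TCC CGT ACG TTT TTC — ATG at 8, stop TGA at 11 → 6 nt.
Frame 3: CTT TTA TGT GAC CGT GTT CCC GTA CGT TTT TCG — no ATG→stop ORF.
Longest ORF is 6 nt in frame 2 (positions 8–13).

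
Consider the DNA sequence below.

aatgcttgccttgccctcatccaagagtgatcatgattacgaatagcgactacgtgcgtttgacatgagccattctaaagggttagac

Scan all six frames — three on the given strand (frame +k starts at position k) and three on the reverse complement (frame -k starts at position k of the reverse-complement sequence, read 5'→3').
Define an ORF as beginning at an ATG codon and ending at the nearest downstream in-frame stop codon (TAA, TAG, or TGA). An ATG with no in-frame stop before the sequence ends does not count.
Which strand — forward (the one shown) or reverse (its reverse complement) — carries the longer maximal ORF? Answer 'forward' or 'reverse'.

Reverse complement (5'→3'): GTCTAACCCTTTAGAATGGCTCATGTCAAACGCACGTAGTCGCTATTCGTAATCATGATCACTCTTGGATGAGGGCAAGGCAAGCATT
Frame +1: AAT GCT TGC CTT GCC CTC ATC CAA GAG TGA TCA TGA TTA CGA ATA GCG ACT ACG TGC GTT TGA CAT GAG CCA TTC TAA AGG GTT AGA — no ATG→stop ORF.
Frame +2: ATG CTT GCC TTG CCC TCA TCC AAG AGT GAT CAT GAT TAC GAA TAG CGA CTA CGT GCG TTT GAC ATG AGC CAT TCT AAA GGG TTA GAC — ATG at 2, stop TAG at 44 → 45 nt.
Frame +3: TGC TTG CCT TGC CCT CAT CCA AGA GTG ATC ATG ATT ACG AAT AGC GAC TAC GTG CGT TTG ACA TGA GCC ATT CTA AAG GGT TAG — ATG at 33, stop TGA at 66 → 36 nt.
Frame -1: GTC TAA CCC TTT AGA ATG GCT CAT GTC AAA CGC ACG TAG TCG CTA TTC GTA ATC ATG ATC ACT CTT GGA TGA GGG CAA GGC AAG CAT — ATG at 16, stop TAG at 37 → 24 nt; ATG at 55, stop TGA at 70 → 18 nt.
Frame -2: TCT AAC CCT TTA GAA TGG CTC ATG TCA AAC GCA CGT AGT CGC TAT TCG TAA TCA TGA TCA CTC TTG GAT GAG GGC AAG GCA AGC ATT — ATG at 23, stop TAA at 50 → 30 nt.
Frame -3: CTA ACC CTT TAG AAT GGC TCA TGT CAA ACG CAC GTA GTC GCT ATT CGT AAT CAT GAT CAC TCT TGG ATG AGG GCA AGG CAA GCA — no ATG→stop ORF.
Forward-strand max 45 nt; reverse-strand max 30 nt. The forward strand has the longer ORF.

forward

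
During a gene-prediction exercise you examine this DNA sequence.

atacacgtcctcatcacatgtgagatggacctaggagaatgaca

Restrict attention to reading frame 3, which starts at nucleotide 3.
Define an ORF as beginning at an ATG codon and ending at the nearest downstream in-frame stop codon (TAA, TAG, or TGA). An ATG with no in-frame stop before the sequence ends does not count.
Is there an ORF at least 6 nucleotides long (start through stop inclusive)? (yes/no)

yes

Frame 3: ACA CGT CCT CAT CAC ATG TGA GAT GGA CCT AGG AGA ATG ACA — ATG at 18, stop TGA at 21 → 6 nt.
Frame 3 has an ORF of 6 nucleotides (positions 18–23) ≥ 6, so yes.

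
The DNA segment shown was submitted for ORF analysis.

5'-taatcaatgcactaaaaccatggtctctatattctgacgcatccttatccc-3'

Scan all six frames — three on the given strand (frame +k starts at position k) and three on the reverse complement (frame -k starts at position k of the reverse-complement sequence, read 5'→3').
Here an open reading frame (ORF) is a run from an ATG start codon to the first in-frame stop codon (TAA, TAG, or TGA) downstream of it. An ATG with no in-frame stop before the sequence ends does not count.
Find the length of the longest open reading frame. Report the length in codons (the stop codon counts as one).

13

Reverse complement (5'→3'): GGGATAAGGATGCGTCAGAATATAGAGACCATGGTTTTAGTGCATTGATTA
Frame +1: TAA TCA ATG CAC TAA AAC CAT GGT CTC TAT ATT CTG ACG CAT CCT TAT CCC — ATG at 7, stop TAA at 13 → 9 nt.
Frame +2: AAT CAA TGC ACT AAA ACC ATG GTC TCT ATA TTC TGA CGC ATC CTT ATC — ATG at 20, stop TGA at 35 → 18 nt.
Frame +3: ATC AAT GCA CTA AAA CCA TGG TCT CTA TAT TCT GAC GCA TCC TTA TCC — no ATG→stop ORF.
Frame -1: GGG ATA AGG ATG CGT CAG AAT ATA GAG ACC ATG GTT TTA GTG CAT TGA TTA — ATG at 10, stop TGA at 46 → 39 nt; ATG at 31, stop TGA at 46 → 18 nt.
Frame -2: GGA TAA GGA TGC GTC AGA ATA TAG AGA CCA TGG TTT TAG TGC ATT GAT — no ATG→stop ORF.
Frame -3: GAT AAG GAT GCG TCA GAA TAT AGA GAC CAT GGT TTT AGT GCA TTG ATT — no ATG→stop ORF.
Longest: frame -1, positions 10–48, 39 nt = 13 codons = 12 aa. → 13 codons.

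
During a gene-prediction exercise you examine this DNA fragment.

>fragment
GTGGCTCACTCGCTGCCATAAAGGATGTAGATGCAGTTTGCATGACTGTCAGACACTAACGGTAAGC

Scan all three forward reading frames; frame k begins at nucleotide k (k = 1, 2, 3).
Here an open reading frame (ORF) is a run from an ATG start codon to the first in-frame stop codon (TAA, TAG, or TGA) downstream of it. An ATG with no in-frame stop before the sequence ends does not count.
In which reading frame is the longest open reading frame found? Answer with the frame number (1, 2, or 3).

3

Frame 1: GTG GCT CAC TCG CTG CCA TAA AGG ATG TAG ATG CAG TTT GCA TGA CTG TCA GAC ACT AAC GGT AAG — ATG at 25, stop TAG at 28 → 6 nt; ATG at 31, stop TGA at 43 → 15 nt.
Frame 2: TGG CTC ACT CGC TGC CAT AAA GGA TGT AGA TGC AGT TTG CAT GAC TGT CAG ACA CTA ACG GTA AGC — no ATG→stop ORF.
Frame 3: GGC TCA CTC GCT GCC ATA AAG GAT GTA GAT GCA GTT TGC ATG ACT GTC AGA CAC TAA CGG TAA — ATG at 42, stop TAA at 57 → 18 nt.
Longest ORF is 18 nt in frame 3 (positions 42–59).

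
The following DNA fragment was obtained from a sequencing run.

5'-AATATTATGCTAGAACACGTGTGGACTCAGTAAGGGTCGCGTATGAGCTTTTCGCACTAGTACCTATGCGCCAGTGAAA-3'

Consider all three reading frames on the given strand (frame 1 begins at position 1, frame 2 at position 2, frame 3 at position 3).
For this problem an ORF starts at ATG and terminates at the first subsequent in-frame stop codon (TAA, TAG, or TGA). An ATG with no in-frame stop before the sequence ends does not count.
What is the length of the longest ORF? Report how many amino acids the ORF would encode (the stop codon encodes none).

Frame 1: AAT ATT ATG CTA GAA CAC GTG TGG ACT CAG TAA GGG TCG CGT ATG AGC TTT TCG CAC TAG TAC CTA TGC GCC AGT GAA — ATG at 7, stop TAA at 31 → 27 nt; ATG at 43, stop TAG at 58 → 18 nt.
Frame 2: ATA TTA TGC TAG AAC ACG TGT GGA CTC AGT AAG GGT CGC GTA TGA GCT TTT CGC ACT AGT ACC TAT GCG CCA GTG AAA — no ATG→stop ORF.
Frame 3: TAT TAT GCT AGA ACA CGT GTG GAC TCA GTA AGG GTC GCG TAT GAG CTT TTC GCA CTA GTA CCT ATG CGC CAG TGA — ATG at 66, stop TGA at 75 → 12 nt.
Longest: frame 1, positions 7–33, 27 nt = 9 codons = 8 aa. → 8 amino acids.

8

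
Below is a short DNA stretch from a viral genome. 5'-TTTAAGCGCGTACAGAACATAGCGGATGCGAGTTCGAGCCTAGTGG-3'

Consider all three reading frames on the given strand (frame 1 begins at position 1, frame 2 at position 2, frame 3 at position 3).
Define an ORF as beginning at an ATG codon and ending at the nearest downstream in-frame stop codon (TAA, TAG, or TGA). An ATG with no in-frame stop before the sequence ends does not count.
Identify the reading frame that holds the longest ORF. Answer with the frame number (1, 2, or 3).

Frame 1: TTT AAG CGC GTA CAG AAC ATA GCG GAT GCG AGT TCG AGC CTA GTG — no ATG→stop ORF.
Frame 2: TTA AGC GCG TAC AGA ACA TAG CGG ATG CGA GTT CGA GCC TAG TGG — ATG at 26, stop TAG at 41 → 18 nt.
Frame 3: TAA GCG CGT ACA GAA CAT AGC GGA TGC GAG TTC GAG CCT AGT — no ATG→stop ORF.
Longest ORF is 18 nt in frame 2 (positions 26–43).

2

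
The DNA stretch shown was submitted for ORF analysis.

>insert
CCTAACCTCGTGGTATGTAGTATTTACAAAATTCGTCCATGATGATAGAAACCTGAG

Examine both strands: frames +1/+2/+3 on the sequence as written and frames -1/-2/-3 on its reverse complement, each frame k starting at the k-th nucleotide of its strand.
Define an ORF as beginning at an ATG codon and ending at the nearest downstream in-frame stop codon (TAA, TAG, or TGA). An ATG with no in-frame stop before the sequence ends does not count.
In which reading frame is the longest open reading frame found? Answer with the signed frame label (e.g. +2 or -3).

Reverse complement (5'→3'): CTCAGGTTTCTATCATCATGGACGAATTTTGTAAATACTACATACCACGAGGTTAGG
Frame +1: CCT AAC CTC GTG GTA TGT AGT ATT TAC AAA ATT CGT CCA TGA TGA TAG AAA CCT GAG — no ATG→stop ORF.
Frame +2: CTA ACC TCG TGG TAT GTA GTA TTT ACA AAA TTC GTC CAT GAT GAT AGA AAC CTG — no ATG→stop ORF.
Frame +3: TAA CCT CGT GGT ATG TAG TAT TTA CAA AAT TCG TCC ATG ATG ATA GAA ACC TGA — ATG at 15, stop TAG at 18 → 6 nt; ATG at 39, stop TGA at 54 → 18 nt; ATG at 42, stop TGA at 54 → 15 nt.
Frame -1: CTC AGG TTT CTA TCA TCA TGG ACG AAT TTT GTA AAT ACT ACA TAC CAC GAG GTT AGG — no ATG→stop ORF.
Frame -2: TCA GGT TTC TAT CAT CAT GGA CGA ATT TTG TAA ATA CTA CAT ACC ACG AGG TTA — no ATG→stop ORF.
Frame -3: CAG GTT TCT ATC ATC ATG GAC GAA TTT TGT AAA TAC TAC ATA CCA CGA GGT TAG — ATG at 18, stop TAG at 54 → 39 nt.
Longest ORF is 39 nt in frame -3 (positions 18–56).

-3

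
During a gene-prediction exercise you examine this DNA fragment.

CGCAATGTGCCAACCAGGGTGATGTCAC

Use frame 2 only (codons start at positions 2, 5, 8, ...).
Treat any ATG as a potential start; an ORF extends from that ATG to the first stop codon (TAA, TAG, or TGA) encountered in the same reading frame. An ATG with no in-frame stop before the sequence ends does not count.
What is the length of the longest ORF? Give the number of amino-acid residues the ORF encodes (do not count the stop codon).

Frame 2: GCA ATG TGC CAA CCA GGG TGA TGT CAC — ATG at 5, stop TGA at 20 → 18 nt.
Longest: frame 2, positions 5–22, 18 nt = 6 codons = 5 aa. → 5 amino acids.

5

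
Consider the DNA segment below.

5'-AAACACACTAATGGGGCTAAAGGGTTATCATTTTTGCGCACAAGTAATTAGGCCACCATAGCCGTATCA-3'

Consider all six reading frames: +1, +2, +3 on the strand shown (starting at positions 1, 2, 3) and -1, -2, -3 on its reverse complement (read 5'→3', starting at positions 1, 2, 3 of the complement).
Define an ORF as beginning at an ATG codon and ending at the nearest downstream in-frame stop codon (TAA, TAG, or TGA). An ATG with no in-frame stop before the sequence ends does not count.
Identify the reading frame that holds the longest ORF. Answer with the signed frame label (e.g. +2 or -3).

Reverse complement (5'→3'): TGATACGGCTATGGTGGCCTAATTACTTGTGCGCAAAAATGATAACCCTTTAGCCCCATTAGTGTGTTT
Frame +1: AAA CAC ACT AAT GGG GCT AAA GGG TTA TCA TTT TTG CGC ACA AGT AAT TAG GCC ACC ATA GCC GTA TCA — no ATG→stop ORF.
Frame +2: AAC ACA CTA ATG GGG CTA AAG GGT TAT CAT TTT TGC GCA CAA GTA ATT AGG CCA CCA TAG CCG TAT — ATG at 11, stop TAG at 59 → 51 nt.
Frame +3: ACA CAC TAA TGG GGC TAA AGG GTT ATC ATT TTT GCG CAC AAG TAA TTA GGC CAC CAT AGC CGT ATC — no ATG→stop ORF.
Frame -1: TGA TAC GGC TAT GGT GGC CTA ATT ACT TGT GCG CAA AAA TGA TAA CCC TTT AGC CCC ATT AGT GTG TTT — no ATG→stop ORF.
Frame -2: GAT ACG GCT ATG GTG GCC TAA TTA CTT GTG CGC AAA AAT GAT AAC CCT TTA GCC CCA TTA GTG TGT — ATG at 11, stop TAA at 20 → 12 nt.
Frame -3: ATA CGG CTA TGG TGG CCT AAT TAC TTG TGC GCA AAA ATG ATA ACC CTT TAG CCC CAT TAG TGT GTT — ATG at 39, stop TAG at 51 → 15 nt.
Longest ORF is 51 nt in frame +2 (positions 11–61).

+2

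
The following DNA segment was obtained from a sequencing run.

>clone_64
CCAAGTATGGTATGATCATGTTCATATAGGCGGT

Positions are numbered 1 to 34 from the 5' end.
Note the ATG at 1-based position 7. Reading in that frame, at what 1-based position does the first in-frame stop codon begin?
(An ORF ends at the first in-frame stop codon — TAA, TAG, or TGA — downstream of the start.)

13

Codons from position 7: ATG (7–9), GTA (10–12), TGA (13–15).
TGA is a stop codon; it begins at position 13.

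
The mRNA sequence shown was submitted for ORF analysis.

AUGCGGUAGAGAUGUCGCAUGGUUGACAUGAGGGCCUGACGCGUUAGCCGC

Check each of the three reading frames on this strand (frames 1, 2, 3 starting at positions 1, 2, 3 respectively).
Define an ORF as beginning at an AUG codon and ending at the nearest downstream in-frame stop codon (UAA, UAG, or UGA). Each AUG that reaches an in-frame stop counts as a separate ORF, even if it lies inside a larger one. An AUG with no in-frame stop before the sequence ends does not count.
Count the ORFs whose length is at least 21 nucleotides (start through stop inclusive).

1

Frame 1: AUG CGG UAG AGA UGU CGC AUG GUU GAC AUG AGG GCC UGA CGC GUU AGC CGC — AUG at 1, stop UAG at 7 → 9 nt; AUG at 19, stop UGA at 37 → 21 nt; AUG at 28, stop UGA at 37 → 12 nt.
Frame 2: UGC GGU AGA GAU GUC GCA UGG UUG ACA UGA GGG CCU GAC GCG UUA GCC — no AUG→stop ORF.
Frame 3: GCG GUA GAG AUG UCG CAU GGU UGA CAU GAG GGC CUG ACG CGU UAG CCG — AUG at 12, stop UGA at 24 → 15 nt.
ORFs ≥ 21 nucleotides: frame 1 19–39 (21 nucleotides). Count = 1.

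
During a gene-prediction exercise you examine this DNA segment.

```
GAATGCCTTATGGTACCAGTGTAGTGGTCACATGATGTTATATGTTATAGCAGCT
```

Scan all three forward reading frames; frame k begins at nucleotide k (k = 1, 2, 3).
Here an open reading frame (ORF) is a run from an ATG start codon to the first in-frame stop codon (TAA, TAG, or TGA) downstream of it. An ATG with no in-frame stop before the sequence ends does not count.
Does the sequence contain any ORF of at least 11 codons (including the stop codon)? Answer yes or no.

yes

Frame 1: GAA TGC CTT ATG GTA CCA GTG TAG TGG TCA CAT GAT GTT ATA TGT TAT AGC AGC — ATG at 10, stop TAG at 22 → 15 nt.
Frame 2: AAT GCC TTA TGG TAC CAG TGT AGT GGT CAC ATG ATG TTA TAT GTT ATA GCA GCT — no ATG→stop ORF.
Frame 3: ATG CCT TAT GGT ACC AGT GTA GTG GTC ACA TGA TGT TAT ATG TTA TAG CAG — ATG at 3, stop TGA at 33 → 33 nt; ATG at 42, stop TAG at 48 → 9 nt.
Frame 3 has an ORF of 11 codons (positions 3–35) ≥ 11, so yes.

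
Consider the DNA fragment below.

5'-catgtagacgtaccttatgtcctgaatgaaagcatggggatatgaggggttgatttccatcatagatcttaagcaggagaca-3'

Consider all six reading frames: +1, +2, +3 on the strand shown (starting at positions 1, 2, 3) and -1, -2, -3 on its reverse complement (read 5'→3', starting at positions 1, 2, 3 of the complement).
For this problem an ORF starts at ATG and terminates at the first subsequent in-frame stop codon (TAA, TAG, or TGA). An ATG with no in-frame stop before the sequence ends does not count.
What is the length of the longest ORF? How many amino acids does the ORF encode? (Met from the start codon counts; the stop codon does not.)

6

Reverse complement (5'→3'): TGTCTCCTGCTTAAGATCTATGATGGAAATCAACCCCTCATATCCCCATGCTTTCATTCAGGACATAAGGTACGTCTACATG
Frame +1: CAT GTA GAC GTA CCT TAT GTC CTG AAT GAA AGC ATG GGG ATA TGA GGG GTT GAT TTC CAT CAT AGA TCT TAA GCA GGA GAC — ATG at 34, stop TGA at 43 → 12 nt.
Frame +2: ATG TAG ACG TAC CTT ATG TCC TGA ATG AAA GCA TGG GGA TAT GAG GGG TTG ATT TCC ATC ATA GAT CTT AAG CAG GAG ACA — ATG at 2, stop TAG at 5 → 6 nt; ATG at 17, stop TGA at 23 → 9 nt.
Frame +3: TGT AGA CGT ACC TTA TGT CCT GAA TGA AAG CAT GGG GAT ATG AGG GGT TGA TTT CCA TCA TAG ATC TTA AGC AGG AGA — ATG at 42, stop TGA at 51 → 12 nt.
Frame -1: TGT CTC CTG CTT AAG ATC TAT GAT GGA AAT CAA CCC CTC ATA TCC CCA TGC TTT CAT TCA GGA CAT AAG GTA CGT CTA CAT — no ATG→stop ORF.
Frame -2: GTC TCC TGC TTA AGA TCT ATG ATG GAA ATC AAC CCC TCA TAT CCC CAT GCT TTC ATT CAG GAC ATA AGG TAC GTC TAC ATG — no ATG→stop ORF.
Frame -3: TCT CCT GCT TAA GAT CTA TGA TGG AAA TCA ACC CCT CAT ATC CCC ATG CTT TCA TTC AGG ACA TAA GGT ACG TCT ACA — ATG at 48, stop TAA at 66 → 21 nt.
Longest: frame -3, positions 48–68, 21 nt = 7 codons = 6 aa. → 6 amino acids.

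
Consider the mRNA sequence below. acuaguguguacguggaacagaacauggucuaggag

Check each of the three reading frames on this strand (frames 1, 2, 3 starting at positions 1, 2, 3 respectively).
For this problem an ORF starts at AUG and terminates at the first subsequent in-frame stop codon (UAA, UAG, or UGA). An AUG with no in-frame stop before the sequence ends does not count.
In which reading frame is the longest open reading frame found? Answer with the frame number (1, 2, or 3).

1

Frame 1: ACU AGU GUG UAC GUG GAA CAG AAC AUG GUC UAG GAG — AUG at 25, stop UAG at 31 → 9 nt.
Frame 2: CUA GUG UGU ACG UGG AAC AGA ACA UGG UCU AGG — no AUG→stop ORF.
Frame 3: UAG UGU GUA CGU GGA ACA GAA CAU GGU CUA GGA — no AUG→stop ORF.
Longest ORF is 9 nt in frame 1 (positions 25–33).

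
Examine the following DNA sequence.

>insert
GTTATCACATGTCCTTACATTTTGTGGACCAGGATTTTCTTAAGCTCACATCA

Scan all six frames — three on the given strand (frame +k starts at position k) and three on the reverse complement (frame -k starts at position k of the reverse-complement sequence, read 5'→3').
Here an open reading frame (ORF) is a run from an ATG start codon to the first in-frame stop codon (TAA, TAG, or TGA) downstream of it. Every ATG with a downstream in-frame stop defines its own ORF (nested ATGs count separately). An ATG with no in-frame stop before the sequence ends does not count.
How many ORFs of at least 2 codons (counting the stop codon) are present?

3

Reverse complement (5'→3'): TGATGTGAGCTTAAGAAAATCCTGGTCCACAAAATGTAAGGACATGTGATAAC
Frame +1: GTT ATC ACA TGT CCT TAC ATT TTG TGG ACC AGG ATT TTC TTA AGC TCA CAT — no ATG→stop ORF.
Frame +2: TTA TCA CAT GTC CTT ACA TTT TGT GGA CCA GGA TTT TCT TAA GCT CAC ATC — no ATG→stop ORF.
Frame +3: TAT CAC ATG TCC TTA CAT TTT GTG GAC CAG GAT TTT CTT AAG CTC ACA TCA — no ATG→stop ORF.
Frame -1: TGA TGT GAG CTT AAG AAA ATC CTG GTC CAC AAA ATG TAA GGA CAT GTG ATA — ATG at 34, stop TAA at 37 → 6 nt.
Frame -2: GAT GTG AGC TTA AGA AAA TCC TGG TCC ACA AAA TGT AAG GAC ATG TGA TAA — ATG at 44, stop TGA at 47 → 6 nt.
Frame -3: ATG TGA GCT TAA GAA AAT CCT GGT CCA CAA AAT GTA AGG ACA TGT GAT AAC — ATG at 3, stop TGA at 6 → 6 nt.
ORFs ≥ 2 codons: frame -1 34–39 (2 codons), frame -2 44–49 (2 codons), frame -3 3–8 (2 codons). Count = 3.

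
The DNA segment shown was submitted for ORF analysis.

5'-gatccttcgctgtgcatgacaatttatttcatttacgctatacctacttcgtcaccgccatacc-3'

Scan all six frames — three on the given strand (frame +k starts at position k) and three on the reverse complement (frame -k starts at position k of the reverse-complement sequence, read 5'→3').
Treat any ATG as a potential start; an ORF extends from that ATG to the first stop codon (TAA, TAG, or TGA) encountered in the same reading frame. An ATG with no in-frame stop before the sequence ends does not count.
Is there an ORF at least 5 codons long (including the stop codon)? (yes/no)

Reverse complement (5'→3'): GGTATGGCGGTGACGAAGTAGGTATAGCGTAAATGAAATAAATTGTCATGCACAGCGAAGGATC
Frame +1: GAT CCT TCG CTG TGC ATG ACA ATT TAT TTC ATT TAC GCT ATA CCT ACT TCG TCA CCG CCA TAC — no ATG→stop ORF.
Frame +2: ATC CTT CGC TGT GCA TGA CAA TTT ATT TCA TTT ACG CTA TAC CTA CTT CGT CAC CGC CAT ACC — no ATG→stop ORF.
Frame +3: TCC TTC GCT GTG CAT GAC AAT TTA TTT CAT TTA CGC TAT ACC TAC TTC GTC ACC GCC ATA — no ATG→stop ORF.
Frame -1: GGT ATG GCG GTG ACG AAG TAG GTA TAG CGT AAA TGA AAT AAA TTG TCA TGC ACA GCG AAG GAT — ATG at 4, stop TAG at 19 → 18 nt.
Frame -2: GTA TGG CGG TGA CGA AGT AGG TAT AGC GTA AAT GAA ATA AAT TGT CAT GCA CAG CGA AGG ATC — no ATG→stop ORF.
Frame -3: TAT GGC GGT GAC GAA GTA GGT ATA GCG TAA ATG AAA TAA ATT GTC ATG CAC AGC GAA GGA — ATG at 33, stop TAA at 39 → 9 nt.
Frame -1 has an ORF of 6 codons (positions 4–21) ≥ 5, so yes.

yes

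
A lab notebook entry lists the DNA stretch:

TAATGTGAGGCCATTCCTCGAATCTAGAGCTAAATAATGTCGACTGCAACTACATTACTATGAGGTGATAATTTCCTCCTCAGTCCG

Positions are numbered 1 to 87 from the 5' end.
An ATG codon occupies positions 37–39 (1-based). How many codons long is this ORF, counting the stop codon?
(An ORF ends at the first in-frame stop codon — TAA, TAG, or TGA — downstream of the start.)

Codons from position 37: ATG (37–39), TCG (40–42), ACT (43–45), GCA (46–48), ACT (49–51), ACA (52–54), TTA (55–57), CTA (58–60), TGA (61–63).
TGA is the first in-frame stop; that's 9 codons including the stop.

9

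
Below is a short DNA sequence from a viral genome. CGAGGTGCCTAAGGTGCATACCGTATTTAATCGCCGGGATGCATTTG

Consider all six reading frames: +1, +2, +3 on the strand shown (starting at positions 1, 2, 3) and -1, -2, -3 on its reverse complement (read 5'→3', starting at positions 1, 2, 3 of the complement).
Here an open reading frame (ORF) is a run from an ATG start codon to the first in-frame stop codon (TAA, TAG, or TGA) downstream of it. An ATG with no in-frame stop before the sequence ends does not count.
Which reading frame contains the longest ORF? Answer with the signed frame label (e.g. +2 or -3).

-1

Reverse complement (5'→3'): CAAATGCATCCCGGCGATTAAATACGGTATGCACCTTAGGCACCTCG
Frame +1: CGA GGT GCC TAA GGT GCA TAC CGT ATT TAA TCG CCG GGA TGC ATT — no ATG→stop ORF.
Frame +2: GAG GTG CCT AAG GTG CAT ACC GTA TTT AAT CGC CGG GAT GCA TTT — no ATG→stop ORF.
Frame +3: AGG TGC CTA AGG TGC ATA CCG TAT TTA ATC GCC GGG ATG CAT TTG — no ATG→stop ORF.
Frame -1: CAA ATG CAT CCC GGC GAT TAA ATA CGG TAT GCA CCT TAG GCA CCT — ATG at 4, stop TAA at 19 → 18 nt.
Frame -2: AAA TGC ATC CCG GCG ATT AAA TAC GGT ATG CAC CTT AGG CAC CTC — no ATG→stop ORF.
Frame -3: AAT GCA TCC CGG CGA TTA AAT ACG GTA TGC ACC TTA GGC ACC TCG — no ATG→stop ORF.
Longest ORF is 18 nt in frame -1 (positions 4–21).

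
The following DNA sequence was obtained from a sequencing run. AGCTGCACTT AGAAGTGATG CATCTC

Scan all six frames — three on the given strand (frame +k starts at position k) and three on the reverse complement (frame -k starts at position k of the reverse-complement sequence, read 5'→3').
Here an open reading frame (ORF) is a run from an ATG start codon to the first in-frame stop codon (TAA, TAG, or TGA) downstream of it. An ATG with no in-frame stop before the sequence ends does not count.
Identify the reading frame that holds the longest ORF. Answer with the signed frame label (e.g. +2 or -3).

Reverse complement (5'→3'): GAGATGCATCACTTCTAAGTGCAGCT
Frame +1: AGC TGC ACT TAG AAG TGA TGC ATC — no ATG→stop ORF.
Frame +2: GCT GCA CTT AGA AGT GAT GCA TCT — no ATG→stop ORF.
Frame +3: CTG CAC TTA GAA GTG ATG CAT CTC — no ATG→stop ORF.
Frame -1: GAG ATG CAT CAC TTC TAA GTG CAG — ATG at 4, stop TAA at 16 → 15 nt.
Frame -2: AGA TGC ATC ACT TCT AAG TGC AGC — no ATG→stop ORF.
Frame -3: GAT GCA TCA CTT CTA AGT GCA GCT — no ATG→stop ORF.
Longest ORF is 15 nt in frame -1 (positions 4–18).

-1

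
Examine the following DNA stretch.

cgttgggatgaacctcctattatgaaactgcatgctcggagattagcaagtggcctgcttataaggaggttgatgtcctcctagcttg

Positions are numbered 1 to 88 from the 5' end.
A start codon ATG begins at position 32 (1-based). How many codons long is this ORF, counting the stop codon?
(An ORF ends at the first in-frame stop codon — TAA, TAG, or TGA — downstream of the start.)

5

Codons from position 32: ATG (32–34), CTC (35–37), GGA (38–40), GAT (41–43), TAG (44–46).
TAG is the first in-frame stop; that's 5 codons including the stop.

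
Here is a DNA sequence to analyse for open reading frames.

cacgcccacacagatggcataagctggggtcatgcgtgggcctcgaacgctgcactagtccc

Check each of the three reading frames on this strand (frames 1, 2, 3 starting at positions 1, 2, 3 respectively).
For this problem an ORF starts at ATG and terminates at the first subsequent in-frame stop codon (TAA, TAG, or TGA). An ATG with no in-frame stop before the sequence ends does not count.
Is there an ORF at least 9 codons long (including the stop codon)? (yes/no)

yes

Frame 1: CAC GCC CAC ACA GAT GGC ATA AGC TGG GGT CAT GCG TGG GCC TCG AAC GCT GCA CTA GTC — no ATG→stop ORF.
Frame 2: ACG CCC ACA CAG ATG GCA TAA GCT GGG GTC ATG CGT GGG CCT CGA ACG CTG CAC TAG TCC — ATG at 14, stop TAA at 20 → 9 nt; ATG at 32, stop TAG at 56 → 27 nt.
Frame 3: CGC CCA CAC AGA TGG CAT AAG CTG GGG TCA TGC GTG GGC CTC GAA CGC TGC ACT AGT CCC — no ATG→stop ORF.
Frame 2 has an ORF of 9 codons (positions 32–58) ≥ 9, so yes.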